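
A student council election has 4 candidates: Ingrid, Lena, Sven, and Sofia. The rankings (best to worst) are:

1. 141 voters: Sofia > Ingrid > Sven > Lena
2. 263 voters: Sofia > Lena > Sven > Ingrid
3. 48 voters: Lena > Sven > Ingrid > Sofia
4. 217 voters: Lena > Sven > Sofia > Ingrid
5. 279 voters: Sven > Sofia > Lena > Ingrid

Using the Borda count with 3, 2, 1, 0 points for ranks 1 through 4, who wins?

Sofia

Ingrid: 141·2 + 263·0 + 48·1 + 217·0 + 279·0 = 330
Lena: 141·0 + 263·2 + 48·3 + 217·3 + 279·1 = 1600
Sven: 141·1 + 263·1 + 48·2 + 217·2 + 279·3 = 1771
Sofia: 141·3 + 263·3 + 48·0 + 217·1 + 279·2 = 1987
Sofia has the highest Borda score (1987).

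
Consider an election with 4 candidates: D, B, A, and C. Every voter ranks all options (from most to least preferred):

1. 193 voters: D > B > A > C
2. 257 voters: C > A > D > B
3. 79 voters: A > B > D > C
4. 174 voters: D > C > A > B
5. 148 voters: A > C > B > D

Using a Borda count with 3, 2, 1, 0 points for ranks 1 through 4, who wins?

D: 193·3 + 257·1 + 79·1 + 174·3 + 148·0 = 1437
B: 193·2 + 257·0 + 79·2 + 174·0 + 148·1 = 692
A: 193·1 + 257·2 + 79·3 + 174·1 + 148·3 = 1562
C: 193·0 + 257·3 + 79·0 + 174·2 + 148·2 = 1415
A has the highest Borda score (1562).

A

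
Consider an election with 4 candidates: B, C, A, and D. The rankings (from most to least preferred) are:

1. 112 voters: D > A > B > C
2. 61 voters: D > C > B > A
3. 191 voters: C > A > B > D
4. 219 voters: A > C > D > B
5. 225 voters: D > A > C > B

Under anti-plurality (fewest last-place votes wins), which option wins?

A

Last-place votes: B 444, C 112, A 61, D 191.
A is ranked last by the fewest voters, so A wins.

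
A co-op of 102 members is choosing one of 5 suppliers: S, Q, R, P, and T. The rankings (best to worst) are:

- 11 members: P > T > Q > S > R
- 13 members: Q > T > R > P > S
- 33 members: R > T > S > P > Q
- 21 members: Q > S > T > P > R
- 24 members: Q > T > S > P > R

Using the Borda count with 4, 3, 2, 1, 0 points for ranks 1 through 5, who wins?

S: 11·1 + 13·0 + 33·2 + 21·3 + 24·2 = 188
Q: 11·2 + 13·4 + 33·0 + 21·4 + 24·4 = 254
R: 11·0 + 13·2 + 33·4 + 21·0 + 24·0 = 158
P: 11·4 + 13·1 + 33·1 + 21·1 + 24·1 = 135
T: 11·3 + 13·3 + 33·3 + 21·2 + 24·3 = 285
T has the highest Borda score (285).

T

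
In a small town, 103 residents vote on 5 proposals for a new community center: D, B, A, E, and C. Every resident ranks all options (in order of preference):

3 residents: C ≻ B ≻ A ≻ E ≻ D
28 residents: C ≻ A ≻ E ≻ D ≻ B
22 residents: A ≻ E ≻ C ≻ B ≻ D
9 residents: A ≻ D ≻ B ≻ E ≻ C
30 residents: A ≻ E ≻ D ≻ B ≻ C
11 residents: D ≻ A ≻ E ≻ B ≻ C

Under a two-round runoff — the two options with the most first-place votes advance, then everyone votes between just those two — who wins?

A

Round 1 first-place votes: D 11, B 0, A 61, E 0, C 31.
A and C advance.
Runoff: A is preferred to C by 72 voters; C by 31.
A wins the runoff.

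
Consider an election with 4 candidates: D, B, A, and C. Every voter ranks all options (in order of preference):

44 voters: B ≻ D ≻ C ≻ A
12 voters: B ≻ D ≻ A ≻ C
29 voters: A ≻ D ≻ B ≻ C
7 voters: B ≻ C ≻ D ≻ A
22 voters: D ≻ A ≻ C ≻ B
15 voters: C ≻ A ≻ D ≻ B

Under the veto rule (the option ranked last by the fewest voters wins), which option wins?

D

Last-place votes: D 0, B 37, A 51, C 41.
D is ranked last by the fewest voters, so D wins.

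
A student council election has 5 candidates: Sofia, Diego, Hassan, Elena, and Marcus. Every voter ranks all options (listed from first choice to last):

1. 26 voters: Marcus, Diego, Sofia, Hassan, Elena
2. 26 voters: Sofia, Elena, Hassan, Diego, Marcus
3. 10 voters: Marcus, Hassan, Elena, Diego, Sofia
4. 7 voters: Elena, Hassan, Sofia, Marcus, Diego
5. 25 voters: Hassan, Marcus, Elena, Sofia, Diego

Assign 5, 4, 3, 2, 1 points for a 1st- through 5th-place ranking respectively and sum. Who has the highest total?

Sofia: 26·3 + 26·5 + 10·1 + 7·3 + 25·2 = 289
Diego: 26·4 + 26·2 + 10·2 + 7·1 + 25·1 = 208
Hassan: 26·2 + 26·3 + 10·4 + 7·4 + 25·5 = 323
Elena: 26·1 + 26·4 + 10·3 + 7·5 + 25·3 = 270
Marcus: 26·5 + 26·1 + 10·5 + 7·2 + 25·4 = 320
Hassan has the highest Borda score (323).

Hassan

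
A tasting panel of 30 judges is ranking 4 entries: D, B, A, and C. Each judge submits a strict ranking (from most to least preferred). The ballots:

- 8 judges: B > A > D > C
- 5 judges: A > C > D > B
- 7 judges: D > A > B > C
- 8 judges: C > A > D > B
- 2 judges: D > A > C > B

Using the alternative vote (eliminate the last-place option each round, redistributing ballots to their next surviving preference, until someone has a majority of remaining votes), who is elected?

D

Round 1: D 9, B 8, A 5, C 8. Eliminate A.
Round 2: D 9, B 8, C 13. Eliminate B.
Round 3: D 17, C 13. D has a majority.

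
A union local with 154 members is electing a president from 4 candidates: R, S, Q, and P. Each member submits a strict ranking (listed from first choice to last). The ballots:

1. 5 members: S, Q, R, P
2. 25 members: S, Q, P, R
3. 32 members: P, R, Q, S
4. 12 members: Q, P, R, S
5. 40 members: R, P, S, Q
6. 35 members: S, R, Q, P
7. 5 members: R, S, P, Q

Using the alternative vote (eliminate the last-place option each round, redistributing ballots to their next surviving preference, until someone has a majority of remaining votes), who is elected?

Round 1: R 45, S 65, Q 12, P 32. Eliminate Q.
Round 2: R 45, S 65, P 44. Eliminate P.
Round 3: R 89, S 65. R has a majority.

R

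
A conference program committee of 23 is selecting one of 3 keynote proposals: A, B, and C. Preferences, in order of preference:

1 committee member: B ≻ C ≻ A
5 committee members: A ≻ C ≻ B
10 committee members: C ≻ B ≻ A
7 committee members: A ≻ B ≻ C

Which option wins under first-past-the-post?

First-place votes: A 12, B 1, C 10.
A has the most first-place votes.

A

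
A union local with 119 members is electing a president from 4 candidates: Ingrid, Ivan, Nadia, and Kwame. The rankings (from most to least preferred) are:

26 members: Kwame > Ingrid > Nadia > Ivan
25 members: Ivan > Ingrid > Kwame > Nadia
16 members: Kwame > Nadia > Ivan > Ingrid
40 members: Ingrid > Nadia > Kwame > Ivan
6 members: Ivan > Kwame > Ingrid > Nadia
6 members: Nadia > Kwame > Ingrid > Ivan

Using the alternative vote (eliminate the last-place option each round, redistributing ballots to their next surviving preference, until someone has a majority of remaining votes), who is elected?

Ingrid

Round 1: Ingrid 40, Ivan 31, Nadia 6, Kwame 42. Eliminate Nadia.
Round 2: Ingrid 40, Ivan 31, Kwame 48. Eliminate Ivan.
Round 3: Ingrid 65, Kwame 54. Ingrid has a majority.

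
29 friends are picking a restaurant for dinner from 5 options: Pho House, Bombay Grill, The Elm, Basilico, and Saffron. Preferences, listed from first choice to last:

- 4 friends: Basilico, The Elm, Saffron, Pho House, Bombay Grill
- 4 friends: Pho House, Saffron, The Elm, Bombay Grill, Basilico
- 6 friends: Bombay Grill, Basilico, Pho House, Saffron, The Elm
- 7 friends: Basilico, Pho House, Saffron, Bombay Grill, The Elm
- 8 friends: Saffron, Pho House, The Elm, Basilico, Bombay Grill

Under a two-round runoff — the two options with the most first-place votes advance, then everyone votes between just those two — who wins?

Basilico

Round 1 first-place votes: Pho House 4, Bombay Grill 6, The Elm 0, Basilico 11, Saffron 8.
Basilico and Saffron advance.
Runoff: Basilico is preferred to Saffron by 17 voters; Saffron by 12.
Basilico wins the runoff.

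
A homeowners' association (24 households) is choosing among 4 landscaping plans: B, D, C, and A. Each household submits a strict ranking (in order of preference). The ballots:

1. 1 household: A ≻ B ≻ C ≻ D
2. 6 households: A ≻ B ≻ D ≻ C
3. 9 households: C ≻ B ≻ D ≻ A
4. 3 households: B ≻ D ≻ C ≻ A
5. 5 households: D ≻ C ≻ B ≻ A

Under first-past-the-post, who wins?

C

First-place votes: B 3, D 5, C 9, A 7.
C has the most first-place votes.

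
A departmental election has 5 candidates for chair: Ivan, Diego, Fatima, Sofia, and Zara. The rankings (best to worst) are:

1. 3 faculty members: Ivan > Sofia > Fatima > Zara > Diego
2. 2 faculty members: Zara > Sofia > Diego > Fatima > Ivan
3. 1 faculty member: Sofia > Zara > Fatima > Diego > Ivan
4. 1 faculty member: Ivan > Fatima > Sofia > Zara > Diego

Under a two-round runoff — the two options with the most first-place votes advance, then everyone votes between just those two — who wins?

Ivan

Round 1 first-place votes: Ivan 4, Diego 0, Fatima 0, Sofia 1, Zara 2.
Ivan and Zara advance.
Runoff: Ivan is preferred to Zara by 4 voters; Zara by 3.
Ivan wins the runoff.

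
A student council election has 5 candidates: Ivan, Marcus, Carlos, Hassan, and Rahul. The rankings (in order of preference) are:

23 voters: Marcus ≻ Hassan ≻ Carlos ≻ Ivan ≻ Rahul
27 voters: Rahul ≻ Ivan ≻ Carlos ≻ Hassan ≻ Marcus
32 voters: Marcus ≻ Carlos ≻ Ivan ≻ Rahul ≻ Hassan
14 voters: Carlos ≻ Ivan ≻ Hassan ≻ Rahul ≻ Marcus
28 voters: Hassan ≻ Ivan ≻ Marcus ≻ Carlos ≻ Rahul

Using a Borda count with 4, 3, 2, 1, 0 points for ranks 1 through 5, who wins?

Ivan

Ivan: 23·1 + 27·3 + 32·2 + 14·3 + 28·3 = 294
Marcus: 23·4 + 27·0 + 32·4 + 14·0 + 28·2 = 276
Carlos: 23·2 + 27·2 + 32·3 + 14·4 + 28·1 = 280
Hassan: 23·3 + 27·1 + 32·0 + 14·2 + 28·4 = 236
Rahul: 23·0 + 27·4 + 32·1 + 14·1 + 28·0 = 154
Ivan has the highest Borda score (294).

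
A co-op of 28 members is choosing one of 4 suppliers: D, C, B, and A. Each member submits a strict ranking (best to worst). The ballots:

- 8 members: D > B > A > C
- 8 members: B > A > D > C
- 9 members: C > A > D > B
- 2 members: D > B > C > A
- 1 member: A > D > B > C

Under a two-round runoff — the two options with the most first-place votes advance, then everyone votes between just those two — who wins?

D

Round 1 first-place votes: D 10, C 9, B 8, A 1.
D and C advance.
Runoff: D is preferred to C by 19 voters; C by 9.
D wins the runoff.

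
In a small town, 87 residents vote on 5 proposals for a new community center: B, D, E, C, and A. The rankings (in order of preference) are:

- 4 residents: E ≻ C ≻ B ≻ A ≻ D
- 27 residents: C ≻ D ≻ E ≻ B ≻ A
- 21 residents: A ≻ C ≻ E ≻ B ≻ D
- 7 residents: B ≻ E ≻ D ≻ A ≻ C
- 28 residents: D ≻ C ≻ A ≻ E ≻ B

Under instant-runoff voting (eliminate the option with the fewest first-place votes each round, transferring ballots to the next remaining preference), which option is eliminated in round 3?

A

Round 1: B 7, D 28, E 4, C 27, A 21. Eliminate E.
Round 2: B 7, D 28, C 31, A 21. Eliminate B.
Round 3: D 35, C 31, A 21. Eliminate A.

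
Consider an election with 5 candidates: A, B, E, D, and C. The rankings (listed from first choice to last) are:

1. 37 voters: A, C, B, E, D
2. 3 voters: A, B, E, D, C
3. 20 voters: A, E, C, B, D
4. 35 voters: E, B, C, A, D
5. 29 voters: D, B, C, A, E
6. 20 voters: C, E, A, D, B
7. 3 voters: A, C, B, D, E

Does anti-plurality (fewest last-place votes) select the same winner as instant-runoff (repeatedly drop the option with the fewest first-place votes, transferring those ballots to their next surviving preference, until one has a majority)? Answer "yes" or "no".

yes

Anti-plurality — last-place votes: A 0, B 20, E 32, D 92, C 3. Winner: A.
Instant-runoff — R1 A 63, B 0, E 35, D 29, C 20 (B out); R2 A 63, E 35, D 29, C 20 (C out); R3 A 63, E 55, D 29 (D out); R4 A 92, E 55 (A winner). Winner: A.
The two methods agree.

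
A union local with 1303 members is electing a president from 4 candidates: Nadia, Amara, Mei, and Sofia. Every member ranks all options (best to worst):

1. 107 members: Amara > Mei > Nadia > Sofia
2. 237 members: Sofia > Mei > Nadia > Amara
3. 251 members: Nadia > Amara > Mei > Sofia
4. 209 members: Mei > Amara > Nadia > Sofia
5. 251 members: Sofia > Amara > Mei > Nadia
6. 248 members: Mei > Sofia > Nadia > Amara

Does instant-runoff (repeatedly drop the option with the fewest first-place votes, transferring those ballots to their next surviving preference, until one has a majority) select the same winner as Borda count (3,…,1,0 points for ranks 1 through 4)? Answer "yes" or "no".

Instant-runoff — R1 Nadia 251, Amara 107, Mei 457, Sofia 488 (Amara out); R2 Nadia 251, Mei 564, Sofia 488 (Nadia out); R3 Mei 815, Sofia 488 (Mei winner). Winner: Mei.
Borda — scores: Nadia 1554, Amara 1743, Mei 2561, Sofia 1960. Winner: Mei.
The two methods agree.

yes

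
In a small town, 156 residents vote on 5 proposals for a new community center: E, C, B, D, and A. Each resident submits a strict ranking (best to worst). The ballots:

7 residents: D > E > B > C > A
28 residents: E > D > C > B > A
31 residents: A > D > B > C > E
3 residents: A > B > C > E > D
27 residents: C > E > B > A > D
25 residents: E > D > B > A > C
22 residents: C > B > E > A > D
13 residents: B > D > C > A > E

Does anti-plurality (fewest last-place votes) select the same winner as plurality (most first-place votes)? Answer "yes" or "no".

no

Anti-plurality — last-place votes: E 44, C 25, B 0, D 52, A 35. Winner: B.
Plurality — first-place votes: E 53, C 49, B 13, D 7, A 34. Winner: E.
The two methods disagree.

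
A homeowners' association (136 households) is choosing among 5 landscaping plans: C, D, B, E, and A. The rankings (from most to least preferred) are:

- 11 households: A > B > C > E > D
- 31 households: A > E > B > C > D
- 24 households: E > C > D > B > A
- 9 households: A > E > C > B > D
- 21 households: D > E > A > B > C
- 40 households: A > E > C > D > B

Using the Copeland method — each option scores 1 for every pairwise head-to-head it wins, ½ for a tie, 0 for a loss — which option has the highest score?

C: beats D and B; loses to E and A → score 2.
D: beats B; loses to C, E, and A → score 1.
B: loses to C, D, E, and A → score 0.
E: beats C, D, and B; loses to A → score 3.
A: beats C, D, B, and E → score 4.
A has the best pairwise record.

A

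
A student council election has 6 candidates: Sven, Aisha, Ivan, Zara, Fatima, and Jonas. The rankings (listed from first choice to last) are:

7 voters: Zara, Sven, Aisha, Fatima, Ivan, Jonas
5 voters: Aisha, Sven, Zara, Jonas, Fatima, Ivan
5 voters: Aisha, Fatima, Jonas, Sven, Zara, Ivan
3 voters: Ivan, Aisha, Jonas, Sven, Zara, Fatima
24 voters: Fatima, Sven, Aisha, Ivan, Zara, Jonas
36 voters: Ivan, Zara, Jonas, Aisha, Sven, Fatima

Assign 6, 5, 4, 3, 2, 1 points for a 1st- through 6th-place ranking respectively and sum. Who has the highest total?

Sven: 7·5 + 5·5 + 5·3 + 3·3 + 24·5 + 36·2 = 276
Aisha: 7·4 + 5·6 + 5·6 + 3·5 + 24·4 + 36·3 = 307
Ivan: 7·2 + 5·1 + 5·1 + 3·6 + 24·3 + 36·6 = 330
Zara: 7·6 + 5·4 + 5·2 + 3·2 + 24·2 + 36·5 = 306
Fatima: 7·3 + 5·2 + 5·5 + 3·1 + 24·6 + 36·1 = 239
Jonas: 7·1 + 5·3 + 5·4 + 3·4 + 24·1 + 36·4 = 222
Ivan has the highest Borda score (330).

Ivan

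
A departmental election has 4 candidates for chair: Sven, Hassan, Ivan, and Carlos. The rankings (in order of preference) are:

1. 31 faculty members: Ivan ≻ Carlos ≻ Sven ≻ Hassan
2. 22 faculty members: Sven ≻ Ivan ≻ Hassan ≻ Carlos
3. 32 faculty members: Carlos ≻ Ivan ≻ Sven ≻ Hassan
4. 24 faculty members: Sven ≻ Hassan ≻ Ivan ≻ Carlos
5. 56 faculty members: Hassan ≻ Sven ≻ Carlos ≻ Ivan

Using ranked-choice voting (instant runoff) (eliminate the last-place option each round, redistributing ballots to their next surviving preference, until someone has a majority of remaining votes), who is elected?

Round 1: Sven 46, Hassan 56, Ivan 31, Carlos 32. Eliminate Ivan.
Round 2: Sven 46, Hassan 56, Carlos 63. Eliminate Sven.
Round 3: Hassan 102, Carlos 63. Hassan has a majority.

Hassan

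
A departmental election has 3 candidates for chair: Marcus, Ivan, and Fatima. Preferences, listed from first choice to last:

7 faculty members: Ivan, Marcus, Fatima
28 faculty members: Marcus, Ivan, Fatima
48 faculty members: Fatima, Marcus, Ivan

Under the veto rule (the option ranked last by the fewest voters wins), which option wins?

Last-place votes: Marcus 0, Ivan 48, Fatima 35.
Marcus is ranked last by the fewest voters, so Marcus wins.

Marcus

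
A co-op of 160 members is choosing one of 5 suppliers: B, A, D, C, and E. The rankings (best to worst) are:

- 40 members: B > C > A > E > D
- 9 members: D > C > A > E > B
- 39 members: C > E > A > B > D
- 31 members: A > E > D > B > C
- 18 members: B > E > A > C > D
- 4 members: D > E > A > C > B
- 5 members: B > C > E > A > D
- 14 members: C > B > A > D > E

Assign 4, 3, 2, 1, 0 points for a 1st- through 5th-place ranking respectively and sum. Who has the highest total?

C

B: 40·4 + 9·0 + 39·1 + 31·1 + 18·4 + 4·0 + 5·4 + 14·3 = 364
A: 40·2 + 9·2 + 39·2 + 31·4 + 18·2 + 4·2 + 5·1 + 14·2 = 377
D: 40·0 + 9·4 + 39·0 + 31·2 + 18·0 + 4·4 + 5·0 + 14·1 = 128
C: 40·3 + 9·3 + 39·4 + 31·0 + 18·1 + 4·1 + 5·3 + 14·4 = 396
E: 40·1 + 9·1 + 39·3 + 31·3 + 18·3 + 4·3 + 5·2 + 14·0 = 335
C has the highest Borda score (396).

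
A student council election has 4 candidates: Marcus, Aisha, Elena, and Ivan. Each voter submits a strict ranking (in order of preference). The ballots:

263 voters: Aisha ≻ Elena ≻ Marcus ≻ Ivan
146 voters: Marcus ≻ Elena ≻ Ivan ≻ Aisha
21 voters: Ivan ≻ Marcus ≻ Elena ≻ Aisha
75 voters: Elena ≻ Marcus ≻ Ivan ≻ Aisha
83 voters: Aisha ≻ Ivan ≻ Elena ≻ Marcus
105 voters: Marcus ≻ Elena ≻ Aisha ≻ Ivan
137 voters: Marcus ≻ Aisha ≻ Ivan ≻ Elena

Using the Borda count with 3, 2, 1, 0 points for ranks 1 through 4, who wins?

Marcus: 263·1 + 146·3 + 21·2 + 75·2 + 83·0 + 105·3 + 137·3 = 1619
Aisha: 263·3 + 146·0 + 21·0 + 75·0 + 83·3 + 105·1 + 137·2 = 1417
Elena: 263·2 + 146·2 + 21·1 + 75·3 + 83·1 + 105·2 + 137·0 = 1357
Ivan: 263·0 + 146·1 + 21·3 + 75·1 + 83·2 + 105·0 + 137·1 = 587
Marcus has the highest Borda score (1619).

Marcus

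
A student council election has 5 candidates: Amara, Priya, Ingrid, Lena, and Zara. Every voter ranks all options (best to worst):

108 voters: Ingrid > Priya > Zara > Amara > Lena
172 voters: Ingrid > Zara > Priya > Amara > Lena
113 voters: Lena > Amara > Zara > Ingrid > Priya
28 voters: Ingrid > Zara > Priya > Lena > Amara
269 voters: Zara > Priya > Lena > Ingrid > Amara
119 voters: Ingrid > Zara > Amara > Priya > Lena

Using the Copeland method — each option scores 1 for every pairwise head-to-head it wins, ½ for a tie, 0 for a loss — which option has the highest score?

Amara: loses to Priya, Ingrid, Lena, and Zara → score 0.
Priya: beats Amara and Lena; loses to Ingrid and Zara → score 2.
Ingrid: beats Amara, Priya, Lena, and Zara → score 4.
Lena: beats Amara; loses to Priya, Ingrid, and Zara → score 1.
Zara: beats Amara, Priya, and Lena; loses to Ingrid → score 3.
Ingrid has the best pairwise record.

Ingrid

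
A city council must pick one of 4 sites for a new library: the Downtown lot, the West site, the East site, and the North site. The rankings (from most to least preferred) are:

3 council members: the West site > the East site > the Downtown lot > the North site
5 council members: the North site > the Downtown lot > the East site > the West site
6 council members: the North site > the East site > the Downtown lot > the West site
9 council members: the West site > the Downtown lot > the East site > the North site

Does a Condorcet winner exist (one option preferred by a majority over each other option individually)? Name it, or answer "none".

the West site

the West site vs the Downtown lot: 12–11 for the West site.
the West site vs the East site: 12–11 for the West site.
the West site vs the North site: 12–11 for the West site.
the West site beats every other option head-to-head.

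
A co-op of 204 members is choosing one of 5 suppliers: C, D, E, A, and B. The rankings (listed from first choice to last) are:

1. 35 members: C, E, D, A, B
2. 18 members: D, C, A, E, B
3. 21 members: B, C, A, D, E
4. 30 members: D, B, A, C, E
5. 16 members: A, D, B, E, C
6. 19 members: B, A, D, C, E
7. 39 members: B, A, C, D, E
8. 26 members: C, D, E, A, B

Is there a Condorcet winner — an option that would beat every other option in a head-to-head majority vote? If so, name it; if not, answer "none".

none

Checking pairwise contests:
A beats C 104–100.
C beats D 121–83.
C beats E 188–16.
D beats A 109–95.
D beats B 125–79.
Every option loses at least one head-to-head, so there is no Condorcet winner.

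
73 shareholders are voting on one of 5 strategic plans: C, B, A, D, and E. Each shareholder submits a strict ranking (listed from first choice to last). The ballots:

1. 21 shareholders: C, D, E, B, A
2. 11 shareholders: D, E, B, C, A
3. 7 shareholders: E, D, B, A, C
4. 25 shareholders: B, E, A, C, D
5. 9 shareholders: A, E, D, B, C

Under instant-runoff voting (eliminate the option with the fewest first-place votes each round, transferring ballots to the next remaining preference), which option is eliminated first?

E

Round 1: C 21, B 25, A 9, D 11, E 7. Eliminate E.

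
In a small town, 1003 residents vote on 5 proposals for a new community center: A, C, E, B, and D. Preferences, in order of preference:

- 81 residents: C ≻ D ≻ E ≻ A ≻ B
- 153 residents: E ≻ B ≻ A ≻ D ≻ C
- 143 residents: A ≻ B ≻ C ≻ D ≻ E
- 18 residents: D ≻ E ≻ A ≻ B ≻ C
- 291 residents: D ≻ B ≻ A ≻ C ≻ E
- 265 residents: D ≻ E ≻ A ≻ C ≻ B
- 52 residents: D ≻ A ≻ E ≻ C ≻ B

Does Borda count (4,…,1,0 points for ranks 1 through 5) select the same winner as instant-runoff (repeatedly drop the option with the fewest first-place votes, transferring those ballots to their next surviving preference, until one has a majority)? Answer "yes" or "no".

Borda — scores: A 2263, C 1218, E 1727, B 1779, D 3043. Winner: D.
Instant-runoff — R1 A 143, C 81, E 153, B 0, D 626 (D winner). Winner: D.
The two methods agree.

yes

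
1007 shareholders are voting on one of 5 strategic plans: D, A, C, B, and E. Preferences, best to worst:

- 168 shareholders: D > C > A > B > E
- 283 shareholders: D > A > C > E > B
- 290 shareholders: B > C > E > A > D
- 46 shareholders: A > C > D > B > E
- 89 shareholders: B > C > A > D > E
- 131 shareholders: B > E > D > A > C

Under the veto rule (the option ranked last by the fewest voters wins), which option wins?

A

Last-place votes: D 290, A 0, C 131, B 283, E 303.
A is ranked last by the fewest voters, so A wins.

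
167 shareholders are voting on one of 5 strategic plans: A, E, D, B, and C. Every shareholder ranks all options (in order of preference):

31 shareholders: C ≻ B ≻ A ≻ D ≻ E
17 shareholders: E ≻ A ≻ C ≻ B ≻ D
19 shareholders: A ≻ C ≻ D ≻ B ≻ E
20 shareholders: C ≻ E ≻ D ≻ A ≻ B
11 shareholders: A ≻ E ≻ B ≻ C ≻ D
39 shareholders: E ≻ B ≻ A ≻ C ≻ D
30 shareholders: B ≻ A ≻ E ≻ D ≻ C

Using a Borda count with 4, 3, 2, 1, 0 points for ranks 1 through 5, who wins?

A

A: 31·2 + 17·3 + 19·4 + 20·1 + 11·4 + 39·2 + 30·3 = 421
E: 31·0 + 17·4 + 19·0 + 20·3 + 11·3 + 39·4 + 30·2 = 377
D: 31·1 + 17·0 + 19·2 + 20·2 + 11·0 + 39·0 + 30·1 = 139
B: 31·3 + 17·1 + 19·1 + 20·0 + 11·2 + 39·3 + 30·4 = 388
C: 31·4 + 17·2 + 19·3 + 20·4 + 11·1 + 39·1 + 30·0 = 345
A has the highest Borda score (421).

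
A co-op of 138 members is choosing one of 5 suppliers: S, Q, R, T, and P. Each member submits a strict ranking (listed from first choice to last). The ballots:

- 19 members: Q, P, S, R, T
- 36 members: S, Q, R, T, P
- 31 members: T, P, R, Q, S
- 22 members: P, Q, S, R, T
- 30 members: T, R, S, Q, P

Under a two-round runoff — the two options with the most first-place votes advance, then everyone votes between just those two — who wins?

Round 1 first-place votes: S 36, Q 19, R 0, T 61, P 22.
T and S advance.
Runoff: T is preferred to S by 61 voters; S by 77.
S wins the runoff.

S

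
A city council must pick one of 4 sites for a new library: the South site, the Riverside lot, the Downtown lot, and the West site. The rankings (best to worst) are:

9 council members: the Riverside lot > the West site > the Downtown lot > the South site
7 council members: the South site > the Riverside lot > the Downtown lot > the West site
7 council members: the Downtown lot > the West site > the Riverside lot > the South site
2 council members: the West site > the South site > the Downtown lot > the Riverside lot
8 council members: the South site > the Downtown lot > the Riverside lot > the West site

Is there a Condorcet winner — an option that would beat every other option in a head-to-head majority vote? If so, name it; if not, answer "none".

none

Checking pairwise contests:
the West site beats the South site 18–15.
the South site beats the Riverside lot 17–16.
the South site beats the Downtown lot 17–16.
the Riverside lot beats the West site 24–9.
Every option loses at least one head-to-head, so there is no Condorcet winner.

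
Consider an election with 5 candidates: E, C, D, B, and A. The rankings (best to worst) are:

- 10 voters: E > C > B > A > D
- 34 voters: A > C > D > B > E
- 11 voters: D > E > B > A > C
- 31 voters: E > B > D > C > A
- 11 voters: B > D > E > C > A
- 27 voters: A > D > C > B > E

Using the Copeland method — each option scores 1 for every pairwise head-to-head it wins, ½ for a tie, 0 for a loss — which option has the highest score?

D

E: beats C and A; loses to D and B → score 2.
C: beats B; loses to E, D, and A → score 1.
D: beats E, C, and B; loses to A → score 3.
B: beats E and A; loses to C and D → score 2.
A: beats C and D; loses to E and B → score 2.
D has the best pairwise record.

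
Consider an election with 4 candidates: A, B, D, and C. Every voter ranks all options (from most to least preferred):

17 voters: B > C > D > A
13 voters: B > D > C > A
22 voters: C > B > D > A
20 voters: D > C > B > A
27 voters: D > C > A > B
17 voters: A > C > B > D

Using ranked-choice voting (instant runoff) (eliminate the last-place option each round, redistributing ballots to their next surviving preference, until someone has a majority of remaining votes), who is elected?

D

Round 1: A 17, B 30, D 47, C 22. Eliminate A.
Round 2: B 30, D 47, C 39. Eliminate B.
Round 3: D 60, C 56. D has a majority.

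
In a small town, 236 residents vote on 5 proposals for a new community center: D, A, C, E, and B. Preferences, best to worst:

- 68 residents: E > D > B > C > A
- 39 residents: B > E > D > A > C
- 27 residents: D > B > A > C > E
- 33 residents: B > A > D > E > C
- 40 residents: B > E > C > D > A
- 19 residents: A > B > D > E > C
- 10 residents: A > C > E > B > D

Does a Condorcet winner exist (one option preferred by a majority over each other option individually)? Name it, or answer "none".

B vs D: 141–95 for B.
B vs A: 207–29 for B.
B vs C: 226–10 for B.
B vs E: 158–78 for B.
B beats every other option head-to-head.

B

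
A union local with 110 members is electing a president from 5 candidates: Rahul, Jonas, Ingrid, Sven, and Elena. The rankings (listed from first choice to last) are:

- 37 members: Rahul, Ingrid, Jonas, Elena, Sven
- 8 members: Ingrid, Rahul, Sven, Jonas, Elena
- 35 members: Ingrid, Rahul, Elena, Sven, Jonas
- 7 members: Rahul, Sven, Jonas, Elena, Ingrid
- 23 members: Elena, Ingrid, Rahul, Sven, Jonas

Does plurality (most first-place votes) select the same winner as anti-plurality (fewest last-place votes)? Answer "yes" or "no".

Plurality — first-place votes: Rahul 44, Jonas 0, Ingrid 43, Sven 0, Elena 23. Winner: Rahul.
Anti-plurality — last-place votes: Rahul 0, Jonas 58, Ingrid 7, Sven 37, Elena 8. Winner: Rahul.
The two methods agree.

yes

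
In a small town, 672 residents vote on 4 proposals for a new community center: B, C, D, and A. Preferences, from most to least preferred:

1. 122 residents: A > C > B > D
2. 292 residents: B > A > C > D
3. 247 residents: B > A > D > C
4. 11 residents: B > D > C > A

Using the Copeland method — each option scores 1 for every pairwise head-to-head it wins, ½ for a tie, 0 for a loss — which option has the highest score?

B: beats C, D, and A → score 3.
C: beats D; loses to B and A → score 1.
D: loses to B, C, and A → score 0.
A: beats C and D; loses to B → score 2.
B has the best pairwise record.

B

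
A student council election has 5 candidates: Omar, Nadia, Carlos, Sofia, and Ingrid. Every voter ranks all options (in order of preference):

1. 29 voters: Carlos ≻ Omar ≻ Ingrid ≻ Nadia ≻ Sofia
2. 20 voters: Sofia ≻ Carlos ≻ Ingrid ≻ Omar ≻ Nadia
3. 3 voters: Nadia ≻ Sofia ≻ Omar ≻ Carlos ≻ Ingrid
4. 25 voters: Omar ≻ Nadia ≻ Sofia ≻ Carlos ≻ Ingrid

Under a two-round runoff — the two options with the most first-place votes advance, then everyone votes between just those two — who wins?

Round 1 first-place votes: Omar 25, Nadia 3, Carlos 29, Sofia 20, Ingrid 0.
Carlos and Omar advance.
Runoff: Carlos is preferred to Omar by 49 voters; Omar by 28.
Carlos wins the runoff.

Carlos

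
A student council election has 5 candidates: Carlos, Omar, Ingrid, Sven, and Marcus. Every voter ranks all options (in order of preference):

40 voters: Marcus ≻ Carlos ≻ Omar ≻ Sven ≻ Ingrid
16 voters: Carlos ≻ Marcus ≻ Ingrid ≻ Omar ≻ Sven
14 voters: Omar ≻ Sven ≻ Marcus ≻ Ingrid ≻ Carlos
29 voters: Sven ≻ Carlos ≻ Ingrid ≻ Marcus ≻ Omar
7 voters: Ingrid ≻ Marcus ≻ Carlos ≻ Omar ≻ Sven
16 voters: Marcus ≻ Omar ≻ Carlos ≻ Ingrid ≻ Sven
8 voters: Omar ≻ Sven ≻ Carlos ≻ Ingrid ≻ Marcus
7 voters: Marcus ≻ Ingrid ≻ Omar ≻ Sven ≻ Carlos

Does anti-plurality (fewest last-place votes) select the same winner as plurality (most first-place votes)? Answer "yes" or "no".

Anti-plurality — last-place votes: Carlos 21, Omar 29, Ingrid 40, Sven 39, Marcus 8. Winner: Marcus.
Plurality — first-place votes: Carlos 16, Omar 22, Ingrid 7, Sven 29, Marcus 63. Winner: Marcus.
The two methods agree.

yes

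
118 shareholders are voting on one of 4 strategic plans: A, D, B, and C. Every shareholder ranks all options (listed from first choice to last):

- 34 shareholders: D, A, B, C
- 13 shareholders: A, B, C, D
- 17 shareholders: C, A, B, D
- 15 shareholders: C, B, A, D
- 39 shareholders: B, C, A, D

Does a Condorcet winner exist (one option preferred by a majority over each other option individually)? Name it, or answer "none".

none

Checking pairwise contests:
C beats A 71–47.
A beats D 84–34.
A beats B 64–54.
B beats C 86–32.
Every option loses at least one head-to-head, so there is no Condorcet winner.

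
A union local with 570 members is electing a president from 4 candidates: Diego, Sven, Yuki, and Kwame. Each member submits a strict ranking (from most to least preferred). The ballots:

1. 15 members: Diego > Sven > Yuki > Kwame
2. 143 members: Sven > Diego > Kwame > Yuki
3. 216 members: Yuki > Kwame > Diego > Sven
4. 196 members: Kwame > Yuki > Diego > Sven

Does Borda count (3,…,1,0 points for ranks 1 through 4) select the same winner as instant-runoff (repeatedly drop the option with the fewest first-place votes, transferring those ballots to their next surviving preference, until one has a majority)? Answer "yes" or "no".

yes

Borda — scores: Diego 743, Sven 459, Yuki 1055, Kwame 1163. Winner: Kwame.
Instant-runoff — R1 Diego 15, Sven 143, Yuki 216, Kwame 196 (Diego out); R2 Sven 158, Yuki 216, Kwame 196 (Sven out); R3 Yuki 231, Kwame 339 (Kwame winner). Winner: Kwame.
The two methods agree.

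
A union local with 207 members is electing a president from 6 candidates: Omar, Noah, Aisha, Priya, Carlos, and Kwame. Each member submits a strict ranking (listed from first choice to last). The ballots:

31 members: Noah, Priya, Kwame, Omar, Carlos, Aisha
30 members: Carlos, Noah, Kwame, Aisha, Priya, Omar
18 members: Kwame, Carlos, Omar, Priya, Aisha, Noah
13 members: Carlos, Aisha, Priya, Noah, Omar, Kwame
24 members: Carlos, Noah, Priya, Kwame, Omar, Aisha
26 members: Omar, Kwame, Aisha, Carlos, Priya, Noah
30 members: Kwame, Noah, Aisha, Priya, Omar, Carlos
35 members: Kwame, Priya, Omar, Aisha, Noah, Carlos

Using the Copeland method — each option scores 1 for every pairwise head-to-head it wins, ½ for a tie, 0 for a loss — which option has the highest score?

Kwame

Omar: beats Aisha and Carlos; loses to Noah, Priya, and Kwame → score 2.
Noah: beats Omar, Aisha, and Priya; loses to Carlos and Kwame → score 3.
Aisha: loses to Omar, Noah, Priya, Carlos, and Kwame → score 0.
Priya: beats Omar and Aisha; loses to Noah, Carlos, and Kwame → score 2.
Carlos: beats Noah, Aisha, and Priya; loses to Omar and Kwame → score 3.
Kwame: beats Omar, Noah, Aisha, Priya, and Carlos → score 5.
Kwame has the best pairwise record.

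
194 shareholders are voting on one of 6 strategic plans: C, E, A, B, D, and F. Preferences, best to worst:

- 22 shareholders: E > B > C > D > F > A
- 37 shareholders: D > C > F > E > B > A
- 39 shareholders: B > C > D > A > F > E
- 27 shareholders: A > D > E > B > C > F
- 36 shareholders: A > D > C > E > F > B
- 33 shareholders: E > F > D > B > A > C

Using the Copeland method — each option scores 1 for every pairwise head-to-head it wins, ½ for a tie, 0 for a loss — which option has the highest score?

C: beats E, A, and F; loses to B and D → score 3.
E: beats B and F; loses to C, A, and D → score 2.
A: beats E and F; loses to C, B, and D → score 2.
B: beats C and A; loses to E, D, and F → score 2.
D: beats C, E, A, B, and F → score 5.
F: beats B; loses to C, E, A, and D → score 1.
D has the best pairwise record.

D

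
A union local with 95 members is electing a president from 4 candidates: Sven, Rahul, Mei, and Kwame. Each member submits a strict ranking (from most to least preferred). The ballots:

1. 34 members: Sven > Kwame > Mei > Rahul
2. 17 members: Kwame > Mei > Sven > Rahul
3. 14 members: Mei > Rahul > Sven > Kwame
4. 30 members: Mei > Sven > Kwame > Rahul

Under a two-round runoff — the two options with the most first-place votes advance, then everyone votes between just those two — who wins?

Mei

Round 1 first-place votes: Sven 34, Rahul 0, Mei 44, Kwame 17.
Mei and Sven advance.
Runoff: Mei is preferred to Sven by 61 voters; Sven by 34.
Mei wins the runoff.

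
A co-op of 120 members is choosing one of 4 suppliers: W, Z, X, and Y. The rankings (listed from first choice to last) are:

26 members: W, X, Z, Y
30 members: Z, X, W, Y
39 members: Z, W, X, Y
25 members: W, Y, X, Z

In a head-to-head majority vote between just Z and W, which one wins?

Z

Voters preferring Z to W: 69; preferring W to Z: 51.
Z wins the head-to-head.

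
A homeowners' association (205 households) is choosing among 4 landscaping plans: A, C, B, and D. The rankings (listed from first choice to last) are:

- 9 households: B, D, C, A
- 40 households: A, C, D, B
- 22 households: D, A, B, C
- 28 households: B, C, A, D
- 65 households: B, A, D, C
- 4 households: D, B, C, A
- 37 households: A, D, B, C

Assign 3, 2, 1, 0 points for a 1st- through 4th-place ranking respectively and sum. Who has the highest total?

A

A: 9·0 + 40·3 + 22·2 + 28·1 + 65·2 + 4·0 + 37·3 = 433
C: 9·1 + 40·2 + 22·0 + 28·2 + 65·0 + 4·1 + 37·0 = 149
B: 9·3 + 40·0 + 22·1 + 28·3 + 65·3 + 4·2 + 37·1 = 373
D: 9·2 + 40·1 + 22·3 + 28·0 + 65·1 + 4·3 + 37·2 = 275
A has the highest Borda score (433).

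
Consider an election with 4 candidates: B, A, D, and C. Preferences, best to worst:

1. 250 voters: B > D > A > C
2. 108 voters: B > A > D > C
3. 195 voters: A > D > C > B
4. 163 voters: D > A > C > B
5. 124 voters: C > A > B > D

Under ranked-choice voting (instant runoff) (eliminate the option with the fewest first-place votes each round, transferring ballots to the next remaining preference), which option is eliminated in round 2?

Round 1: B 358, A 195, D 163, C 124. Eliminate C.
Round 2: B 358, A 319, D 163. Eliminate D.

D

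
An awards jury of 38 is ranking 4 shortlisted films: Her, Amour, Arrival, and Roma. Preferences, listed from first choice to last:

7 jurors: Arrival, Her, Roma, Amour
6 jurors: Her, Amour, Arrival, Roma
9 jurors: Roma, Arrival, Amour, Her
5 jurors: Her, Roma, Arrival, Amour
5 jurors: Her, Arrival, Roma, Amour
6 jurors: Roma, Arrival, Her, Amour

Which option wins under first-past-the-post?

First-place votes: Her 16, Amour 0, Arrival 7, Roma 15.
Her has the most first-place votes.

Her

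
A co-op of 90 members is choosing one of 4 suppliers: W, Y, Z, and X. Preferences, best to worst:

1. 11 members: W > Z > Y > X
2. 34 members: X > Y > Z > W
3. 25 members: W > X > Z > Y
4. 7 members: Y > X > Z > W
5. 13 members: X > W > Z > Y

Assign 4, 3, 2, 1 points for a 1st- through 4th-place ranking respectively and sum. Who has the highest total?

W: 11·4 + 34·1 + 25·4 + 7·1 + 13·3 = 224
Y: 11·2 + 34·3 + 25·1 + 7·4 + 13·1 = 190
Z: 11·3 + 34·2 + 25·2 + 7·2 + 13·2 = 191
X: 11·1 + 34·4 + 25·3 + 7·3 + 13·4 = 295
X has the highest Borda score (295).

X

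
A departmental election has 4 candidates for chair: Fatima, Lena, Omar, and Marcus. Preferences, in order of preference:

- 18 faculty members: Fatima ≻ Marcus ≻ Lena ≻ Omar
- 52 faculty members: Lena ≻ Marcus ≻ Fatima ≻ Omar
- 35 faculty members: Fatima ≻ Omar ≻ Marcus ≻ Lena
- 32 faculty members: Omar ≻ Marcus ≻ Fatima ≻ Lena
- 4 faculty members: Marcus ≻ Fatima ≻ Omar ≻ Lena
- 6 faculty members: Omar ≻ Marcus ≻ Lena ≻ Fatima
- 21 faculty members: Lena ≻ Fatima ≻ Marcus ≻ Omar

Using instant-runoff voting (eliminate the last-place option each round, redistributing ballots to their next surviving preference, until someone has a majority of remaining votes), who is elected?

Round 1: Fatima 53, Lena 73, Omar 38, Marcus 4. Eliminate Marcus.
Round 2: Fatima 57, Lena 73, Omar 38. Eliminate Omar.
Round 3: Fatima 89, Lena 79. Fatima has a majority.

Fatima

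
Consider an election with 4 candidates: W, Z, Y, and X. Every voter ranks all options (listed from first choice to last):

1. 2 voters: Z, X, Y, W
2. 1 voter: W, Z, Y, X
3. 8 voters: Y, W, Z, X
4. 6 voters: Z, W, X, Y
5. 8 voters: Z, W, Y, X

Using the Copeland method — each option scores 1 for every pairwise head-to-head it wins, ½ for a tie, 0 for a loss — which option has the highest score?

Z

W: beats Y and X; loses to Z → score 2.
Z: beats W, Y, and X → score 3.
Y: beats X; loses to W and Z → score 1.
X: loses to W, Z, and Y → score 0.
Z has the best pairwise record.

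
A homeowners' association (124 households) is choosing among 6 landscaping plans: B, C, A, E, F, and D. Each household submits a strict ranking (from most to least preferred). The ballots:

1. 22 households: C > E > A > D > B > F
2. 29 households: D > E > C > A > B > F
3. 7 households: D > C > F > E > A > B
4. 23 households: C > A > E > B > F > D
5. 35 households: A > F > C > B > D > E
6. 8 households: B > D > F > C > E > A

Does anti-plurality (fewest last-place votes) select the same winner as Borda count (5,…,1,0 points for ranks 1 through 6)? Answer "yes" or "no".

Anti-plurality — last-place votes: B 7, C 0, A 8, E 35, F 51, D 23. Winner: C.
Borda — scores: B 207, C 461, A 398, E 295, F 208, D 291. Winner: C.
The two methods agree.

yes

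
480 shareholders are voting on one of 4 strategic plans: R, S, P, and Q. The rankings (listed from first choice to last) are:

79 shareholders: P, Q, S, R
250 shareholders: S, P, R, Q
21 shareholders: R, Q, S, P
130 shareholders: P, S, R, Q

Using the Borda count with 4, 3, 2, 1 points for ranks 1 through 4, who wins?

P

R: 79·1 + 250·2 + 21·4 + 130·2 = 923
S: 79·2 + 250·4 + 21·2 + 130·3 = 1590
P: 79·4 + 250·3 + 21·1 + 130·4 = 1607
Q: 79·3 + 250·1 + 21·3 + 130·1 = 680
P has the highest Borda score (1607).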